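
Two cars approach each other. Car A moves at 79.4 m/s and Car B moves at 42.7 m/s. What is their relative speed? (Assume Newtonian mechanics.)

v_rel = v_A + v_B = 79.4 + 42.7 = 122.1 m/s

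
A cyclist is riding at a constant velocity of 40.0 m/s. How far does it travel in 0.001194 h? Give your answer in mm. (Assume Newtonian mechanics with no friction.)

t = 0.001194 h × 3600.0 = 4.2984 s
d = v × t = 40.0 × 4.2984 = 171.936 m
d = 171.936 m / 0.001 = 171900 mm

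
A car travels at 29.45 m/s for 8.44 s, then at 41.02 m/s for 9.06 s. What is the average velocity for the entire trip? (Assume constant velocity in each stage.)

d₁ = v₁t₁ = 29.45 × 8.44 = 248.558 m
d₂ = v₂t₂ = 41.02 × 9.06 = 371.6412 m
d_total = 620.1992 m, t_total = 17.5 s
v_avg = d_total/t_total = 620.1992/17.5 = 35.44 m/s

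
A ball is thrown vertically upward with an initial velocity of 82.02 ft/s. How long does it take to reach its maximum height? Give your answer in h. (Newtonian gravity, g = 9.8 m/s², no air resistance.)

v₀ = 82.02 ft/s × 0.3048 = 24.9997 m/s
t_up = v₀ / g = 24.9997 / 9.8 = 2.55099 s
t_up = 2.55099 s / 3600.0 = 0.0007086 h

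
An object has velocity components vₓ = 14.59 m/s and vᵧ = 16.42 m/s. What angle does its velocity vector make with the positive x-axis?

θ = arctan(vᵧ/vₓ) = arctan(16.42/14.59) = 48.38°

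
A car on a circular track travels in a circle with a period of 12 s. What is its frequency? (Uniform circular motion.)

f = 1/T = 1/12 = 0.0833 Hz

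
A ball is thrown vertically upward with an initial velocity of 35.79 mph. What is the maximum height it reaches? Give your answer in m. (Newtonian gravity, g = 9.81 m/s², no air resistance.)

v₀ = 35.79 mph × 0.44704 = 15.9996 m/s
h_max = v₀² / (2g) = 15.9996² / (2 × 9.81) = 255.987 / 19.62 = 13.05 m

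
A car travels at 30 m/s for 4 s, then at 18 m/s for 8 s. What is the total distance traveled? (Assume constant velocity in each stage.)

d₁ = v₁t₁ = 30 × 4 = 120 m
d₂ = v₂t₂ = 18 × 8 = 144 m
d_total = 120 + 144 = 264 m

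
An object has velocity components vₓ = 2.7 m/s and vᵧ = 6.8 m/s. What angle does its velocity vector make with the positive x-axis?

θ = arctan(vᵧ/vₓ) = arctan(6.8/2.7) = 68.34°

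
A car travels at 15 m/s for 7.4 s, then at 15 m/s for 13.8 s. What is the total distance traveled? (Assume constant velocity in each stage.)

d₁ = v₁t₁ = 15 × 7.4 = 111.0 m
d₂ = v₂t₂ = 15 × 13.8 = 207.0 m
d_total = 111.0 + 207.0 = 318.0 m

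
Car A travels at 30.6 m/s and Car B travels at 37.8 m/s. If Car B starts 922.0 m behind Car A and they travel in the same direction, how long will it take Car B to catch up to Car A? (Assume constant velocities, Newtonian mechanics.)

Relative speed: v_rel = 37.8 - 30.6 = 7.2 m/s
Time to catch: t = d₀/v_rel = 922.0/7.2 = 128.06 s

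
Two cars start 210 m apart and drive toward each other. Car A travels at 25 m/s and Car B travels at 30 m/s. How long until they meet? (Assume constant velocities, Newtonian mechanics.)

Combined speed: v_combined = 25 + 30 = 55 m/s
Time to meet: t = d/v_combined = 210/55 = 3.82 s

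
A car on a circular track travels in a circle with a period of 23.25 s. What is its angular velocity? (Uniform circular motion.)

ω = 2π/T = 2π/23.25 = 0.2702 rad/s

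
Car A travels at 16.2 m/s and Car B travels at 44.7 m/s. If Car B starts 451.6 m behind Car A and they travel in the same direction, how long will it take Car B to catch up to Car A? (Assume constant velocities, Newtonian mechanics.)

Relative speed: v_rel = 44.7 - 16.2 = 28.5 m/s
Time to catch: t = d₀/v_rel = 451.6/28.5 = 15.85 s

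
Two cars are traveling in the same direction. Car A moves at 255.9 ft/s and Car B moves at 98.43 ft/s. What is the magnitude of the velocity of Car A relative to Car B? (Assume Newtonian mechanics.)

v_rel = |v_A - v_B| = |255.9 - 98.43| = 157.47 ft/s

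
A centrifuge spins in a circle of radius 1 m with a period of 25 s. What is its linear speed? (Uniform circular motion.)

v = 2πr/T = 2π×1/25 = 0.25 m/s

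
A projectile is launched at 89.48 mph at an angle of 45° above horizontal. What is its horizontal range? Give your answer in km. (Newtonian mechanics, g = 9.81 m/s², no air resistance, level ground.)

v₀ = 89.48 mph × 0.44704 = 40.0011 m/s
R = v₀² × sin(2θ) / g = 40.0011² × sin(2 × 45°) / 9.81 = 1600.09 × 1.0 / 9.81 = 163.108 m
R = 163.108 m / 1000.0 = 0.1631 km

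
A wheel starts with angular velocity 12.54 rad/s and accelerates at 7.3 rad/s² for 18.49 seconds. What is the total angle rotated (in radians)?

θ = ω₀t + ½αt² = 12.54×18.49 + ½×7.3×18.49² = 1479.73 rad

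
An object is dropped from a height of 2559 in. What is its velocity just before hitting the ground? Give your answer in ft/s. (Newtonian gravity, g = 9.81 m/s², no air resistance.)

h = 2559 in × 0.0254 = 64.9986 m
v = √(2gh) = √(2 × 9.81 × 64.9986) = 35.711 m/s
v = 35.711 m/s / 0.3048 = 117.2 ft/s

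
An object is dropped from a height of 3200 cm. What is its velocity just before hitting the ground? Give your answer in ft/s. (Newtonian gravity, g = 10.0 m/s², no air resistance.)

h = 3200 cm × 0.01 = 32.0 m
v = √(2gh) = √(2 × 10.0 × 32.0) = 25.2982 m/s
v = 25.2982 m/s / 0.3048 = 83.0 ft/s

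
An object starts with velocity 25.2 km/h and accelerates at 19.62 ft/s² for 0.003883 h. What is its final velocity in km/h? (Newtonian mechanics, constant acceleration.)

v₀ = 25.2 km/h × 0.2777777777777778 = 7.0 m/s
a = 19.62 ft/s² × 0.3048 = 5.98018 m/s²
t = 0.003883 h × 3600.0 = 13.9788 s
v = v₀ + a × t = 7.0 + 5.98018 × 13.9788 = 90.5957 m/s
v = 90.5957 m/s / 0.2777777777777778 = 326.1 km/h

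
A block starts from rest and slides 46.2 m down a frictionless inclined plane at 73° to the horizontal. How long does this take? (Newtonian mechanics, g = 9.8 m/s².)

a = g sin(θ) = 9.8 × sin(73°) = 9.3718 m/s²
t = √(2d/a) = √(2 × 46.2 / 9.3718) = 3.14 s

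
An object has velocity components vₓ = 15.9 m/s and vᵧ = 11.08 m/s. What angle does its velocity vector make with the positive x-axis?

θ = arctan(vᵧ/vₓ) = arctan(11.08/15.9) = 34.87°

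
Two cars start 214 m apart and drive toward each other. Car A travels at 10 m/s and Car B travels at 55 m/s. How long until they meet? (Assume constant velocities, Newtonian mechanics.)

Combined speed: v_combined = 10 + 55 = 65 m/s
Time to meet: t = d/v_combined = 214/65 = 3.29 s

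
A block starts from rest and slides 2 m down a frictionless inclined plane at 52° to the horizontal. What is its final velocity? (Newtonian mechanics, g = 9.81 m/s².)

a = g sin(θ) = 9.81 × sin(52°) = 7.7304 m/s²
v = √(2ad) = √(2 × 7.7304 × 2) = 5.56 m/s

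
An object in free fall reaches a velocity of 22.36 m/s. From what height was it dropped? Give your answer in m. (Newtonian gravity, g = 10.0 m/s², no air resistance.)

h = v² / (2g) = 22.36² / (2 × 10.0) = 25.0 m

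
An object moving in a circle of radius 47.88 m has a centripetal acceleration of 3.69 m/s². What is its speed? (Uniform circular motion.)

v = √(a_c × r) = √(3.69 × 47.88) = 13.29 m/s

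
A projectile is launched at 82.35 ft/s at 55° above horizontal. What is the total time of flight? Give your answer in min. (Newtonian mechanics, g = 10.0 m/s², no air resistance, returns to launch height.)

v₀ = 82.35 ft/s × 0.3048 = 25.1003 m/s
T = 2 × v₀ × sin(θ) / g = 2 × 25.1003 × sin(55°) / 10.0 = 2 × 25.1003 × 0.819152 / 10.0 = 4.11219 s
T = 4.11219 s / 60.0 = 0.06854 min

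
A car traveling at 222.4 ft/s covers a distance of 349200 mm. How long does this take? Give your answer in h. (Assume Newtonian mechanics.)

d = 349200 mm × 0.001 = 349.2 m
v = 222.4 ft/s × 0.3048 = 67.7875 m/s
t = d / v = 349.2 / 67.7875 = 5.15139 s
t = 5.15139 s / 3600.0 = 0.001431 h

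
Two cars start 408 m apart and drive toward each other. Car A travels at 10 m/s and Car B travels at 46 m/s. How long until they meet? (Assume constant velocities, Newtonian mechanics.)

Combined speed: v_combined = 10 + 46 = 56 m/s
Time to meet: t = d/v_combined = 408/56 = 7.29 s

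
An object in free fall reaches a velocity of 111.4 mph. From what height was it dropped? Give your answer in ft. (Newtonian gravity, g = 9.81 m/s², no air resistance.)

v = 111.4 mph × 0.44704 = 49.8003 m/s
h = v² / (2g) = 49.8003² / (2 × 9.81) = 126.405 m
h = 126.405 m / 0.3048 = 414.7 ft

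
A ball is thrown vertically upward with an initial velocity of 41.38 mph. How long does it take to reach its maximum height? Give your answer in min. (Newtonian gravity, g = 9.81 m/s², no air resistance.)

v₀ = 41.38 mph × 0.44704 = 18.4985 m/s
t_up = v₀ / g = 18.4985 / 9.81 = 1.88568 s
t_up = 1.88568 s / 60.0 = 0.03143 min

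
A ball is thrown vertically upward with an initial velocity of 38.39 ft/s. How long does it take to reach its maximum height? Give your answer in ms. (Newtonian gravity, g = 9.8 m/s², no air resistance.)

v₀ = 38.39 ft/s × 0.3048 = 11.7013 m/s
t_up = v₀ / g = 11.7013 / 9.8 = 1.19401 s
t_up = 1.19401 s / 0.001 = 1194 ms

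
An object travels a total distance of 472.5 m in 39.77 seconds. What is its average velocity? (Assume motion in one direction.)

v_avg = Δd / Δt = 472.5 / 39.77 = 11.88 m/s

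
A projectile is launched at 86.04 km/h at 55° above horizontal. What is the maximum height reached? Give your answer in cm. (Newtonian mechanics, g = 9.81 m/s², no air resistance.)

v₀ = 86.04 km/h × 0.2777777777777778 = 23.9 m/s
H = v₀² × sin²(θ) / (2g) = 23.9² × sin(55°)² / (2 × 9.81) = 571.21 × 0.67101 / 19.62 = 19.5356 m
H = 19.5356 m / 0.01 = 1954 cm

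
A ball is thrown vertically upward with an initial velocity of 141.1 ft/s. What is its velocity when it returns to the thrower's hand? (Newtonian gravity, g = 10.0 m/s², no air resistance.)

By conservation of energy (no air resistance), the ball returns to the throw height with the same speed as launch, but directed downward.
|v_ground| = v₀ = 141.1 ft/s
v_ground = 141.1 ft/s (downward)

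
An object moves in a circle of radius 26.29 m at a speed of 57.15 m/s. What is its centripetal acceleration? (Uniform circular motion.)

a_c = v²/r = 57.15²/26.29 = 3266.1225/26.29 = 124.23 m/s²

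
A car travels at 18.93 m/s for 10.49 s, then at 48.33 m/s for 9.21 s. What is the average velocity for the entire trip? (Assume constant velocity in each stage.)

d₁ = v₁t₁ = 18.93 × 10.49 = 198.5757 m
d₂ = v₂t₂ = 48.33 × 9.21 = 445.1193 m
d_total = 643.695 m, t_total = 19.7 s
v_avg = d_total/t_total = 643.695/19.7 = 32.67 m/s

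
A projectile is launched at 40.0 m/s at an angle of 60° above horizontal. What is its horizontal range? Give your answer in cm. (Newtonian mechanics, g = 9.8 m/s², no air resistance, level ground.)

R = v₀² × sin(2θ) / g = 40.0² × sin(2 × 60°) / 9.8 = 1600.0 × 0.866025 / 9.8 = 141.392 m
R = 141.392 m / 0.01 = 14140 cm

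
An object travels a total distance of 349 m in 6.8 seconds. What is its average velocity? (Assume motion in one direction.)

v_avg = Δd / Δt = 349 / 6.8 = 51.32 m/s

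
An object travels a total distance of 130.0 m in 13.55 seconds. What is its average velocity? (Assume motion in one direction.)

v_avg = Δd / Δt = 130.0 / 13.55 = 9.59 m/s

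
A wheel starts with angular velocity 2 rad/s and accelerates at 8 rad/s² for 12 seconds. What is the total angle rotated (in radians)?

θ = ω₀t + ½αt² = 2×12 + ½×8×12² = 600.0 rad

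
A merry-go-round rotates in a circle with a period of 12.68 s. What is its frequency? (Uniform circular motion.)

f = 1/T = 1/12.68 = 0.0789 Hz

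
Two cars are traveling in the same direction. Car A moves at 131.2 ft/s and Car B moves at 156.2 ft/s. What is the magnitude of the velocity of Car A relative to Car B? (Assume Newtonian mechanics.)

v_rel = |v_A - v_B| = |131.2 - 156.2| = 25.0 ft/s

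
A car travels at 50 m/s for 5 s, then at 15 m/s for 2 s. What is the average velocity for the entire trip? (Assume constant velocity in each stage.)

d₁ = v₁t₁ = 50 × 5 = 250 m
d₂ = v₂t₂ = 15 × 2 = 30 m
d_total = 280 m, t_total = 7 s
v_avg = d_total/t_total = 280/7 = 40.0 m/s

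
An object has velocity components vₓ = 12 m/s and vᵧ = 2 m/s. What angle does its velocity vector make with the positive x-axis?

θ = arctan(vᵧ/vₓ) = arctan(2/12) = 9.46°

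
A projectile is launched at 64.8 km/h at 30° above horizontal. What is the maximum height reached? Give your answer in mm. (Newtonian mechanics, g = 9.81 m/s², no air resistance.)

v₀ = 64.8 km/h × 0.2777777777777778 = 18.0 m/s
H = v₀² × sin²(θ) / (2g) = 18.0² × sin(30°)² / (2 × 9.81) = 324.0 × 0.25 / 19.62 = 4.12844 m
H = 4.12844 m / 0.001 = 4128 mm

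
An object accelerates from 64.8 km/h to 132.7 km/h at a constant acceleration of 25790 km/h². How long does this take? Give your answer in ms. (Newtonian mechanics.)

v₀ = 64.8 km/h × 0.2777777777777778 = 18.0 m/s
v = 132.7 km/h × 0.2777777777777778 = 36.8611 m/s
a = 25790 km/h² × 7.716049382716049e-05 = 1.98997 m/s²
t = (v - v₀) / a = (36.8611 - 18.0) / 1.98997 = 9.47808 s
t = 9.47808 s / 0.001 = 9478 ms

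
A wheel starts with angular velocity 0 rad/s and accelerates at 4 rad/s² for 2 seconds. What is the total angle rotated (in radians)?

θ = ω₀t + ½αt² = 0×2 + ½×4×2² = 8.0 rad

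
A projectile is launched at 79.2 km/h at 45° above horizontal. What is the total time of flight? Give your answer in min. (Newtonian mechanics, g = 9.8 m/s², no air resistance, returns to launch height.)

v₀ = 79.2 km/h × 0.2777777777777778 = 22.0 m/s
T = 2 × v₀ × sin(θ) / g = 2 × 22.0 × sin(45°) / 9.8 = 2 × 22.0 × 0.707107 / 9.8 = 3.17477 s
T = 3.17477 s / 60.0 = 0.05291 min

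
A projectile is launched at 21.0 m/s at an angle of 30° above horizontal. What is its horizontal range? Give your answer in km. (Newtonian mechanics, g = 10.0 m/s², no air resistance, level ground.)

R = v₀² × sin(2θ) / g = 21.0² × sin(2 × 30°) / 10.0 = 441.0 × 0.866025 / 10.0 = 38.1917 m
R = 38.1917 m / 1000.0 = 0.03819 km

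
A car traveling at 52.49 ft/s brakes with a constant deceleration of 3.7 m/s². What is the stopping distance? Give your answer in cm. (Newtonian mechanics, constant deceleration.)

v₀ = 52.49 ft/s × 0.3048 = 15.999 m/s
d = v₀² / (2a) = 15.999² / (2 × 3.7) = 255.968 / 7.4 = 34.5903 m
d = 34.5903 m / 0.01 = 3459 cm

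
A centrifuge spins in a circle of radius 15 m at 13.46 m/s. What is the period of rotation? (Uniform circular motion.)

T = 2πr/v = 2π×15/13.46 = 7.0 s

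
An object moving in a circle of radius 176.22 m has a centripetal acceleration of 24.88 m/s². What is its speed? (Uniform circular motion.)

v = √(a_c × r) = √(24.88 × 176.22) = 66.21 m/s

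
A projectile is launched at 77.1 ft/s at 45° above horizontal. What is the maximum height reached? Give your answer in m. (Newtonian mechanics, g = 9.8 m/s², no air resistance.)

v₀ = 77.1 ft/s × 0.3048 = 23.5001 m/s
H = v₀² × sin²(θ) / (2g) = 23.5001² × sin(45°)² / (2 × 9.8) = 552.255 × 0.5 / 19.6 = 14.09 m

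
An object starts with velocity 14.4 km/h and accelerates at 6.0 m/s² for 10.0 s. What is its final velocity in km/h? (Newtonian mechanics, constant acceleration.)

v₀ = 14.4 km/h × 0.2777777777777778 = 4.0 m/s
v = v₀ + a × t = 4.0 + 6.0 × 10.0 = 64.0 m/s
v = 64.0 m/s / 0.2777777777777778 = 230.4 km/h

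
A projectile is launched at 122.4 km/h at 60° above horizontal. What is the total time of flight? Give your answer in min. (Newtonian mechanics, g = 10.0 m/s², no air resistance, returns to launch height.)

v₀ = 122.4 km/h × 0.2777777777777778 = 34.0 m/s
T = 2 × v₀ × sin(θ) / g = 2 × 34.0 × sin(60°) / 10.0 = 2 × 34.0 × 0.866025 / 10.0 = 5.88897 s
T = 5.88897 s / 60.0 = 0.09815 min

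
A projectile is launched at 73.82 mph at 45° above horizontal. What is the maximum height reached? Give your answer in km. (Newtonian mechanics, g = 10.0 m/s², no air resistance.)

v₀ = 73.82 mph × 0.44704 = 33.0005 m/s
H = v₀² × sin²(θ) / (2g) = 33.0005² × sin(45°)² / (2 × 10.0) = 1089.03 × 0.5 / 20.0 = 27.2257 m
H = 27.2257 m / 1000.0 = 0.02723 km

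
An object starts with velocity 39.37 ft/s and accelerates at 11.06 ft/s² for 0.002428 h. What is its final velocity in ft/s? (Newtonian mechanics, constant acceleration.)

v₀ = 39.37 ft/s × 0.3048 = 12.0 m/s
a = 11.06 ft/s² × 0.3048 = 3.37109 m/s²
t = 0.002428 h × 3600.0 = 8.7408 s
v = v₀ + a × t = 12.0 + 3.37109 × 8.7408 = 41.466 m/s
v = 41.466 m/s / 0.3048 = 136.0 ft/s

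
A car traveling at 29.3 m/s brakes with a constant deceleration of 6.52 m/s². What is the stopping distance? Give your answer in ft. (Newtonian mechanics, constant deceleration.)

d = v₀² / (2a) = 29.3² / (2 × 6.52) = 858.49 / 13.04 = 65.8351 m
d = 65.8351 m / 0.3048 = 216.0 ft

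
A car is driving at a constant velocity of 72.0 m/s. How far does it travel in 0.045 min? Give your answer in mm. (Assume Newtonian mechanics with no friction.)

t = 0.045 min × 60.0 = 2.7 s
d = v × t = 72.0 × 2.7 = 194.4 m
d = 194.4 m / 0.001 = 194400 mm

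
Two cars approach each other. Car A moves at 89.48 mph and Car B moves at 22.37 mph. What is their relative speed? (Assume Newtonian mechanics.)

v_rel = v_A + v_B = 89.48 + 22.37 = 111.85 mph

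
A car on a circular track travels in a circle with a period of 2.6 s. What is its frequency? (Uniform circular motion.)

f = 1/T = 1/2.6 = 0.3846 Hz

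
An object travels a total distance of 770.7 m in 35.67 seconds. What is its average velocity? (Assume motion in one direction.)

v_avg = Δd / Δt = 770.7 / 35.67 = 21.61 m/s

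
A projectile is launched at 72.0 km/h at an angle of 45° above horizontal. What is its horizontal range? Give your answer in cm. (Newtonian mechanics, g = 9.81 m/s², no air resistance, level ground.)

v₀ = 72.0 km/h × 0.2777777777777778 = 20.0 m/s
R = v₀² × sin(2θ) / g = 20.0² × sin(2 × 45°) / 9.81 = 400.0 × 1.0 / 9.81 = 40.7747 m
R = 40.7747 m / 0.01 = 4077 cm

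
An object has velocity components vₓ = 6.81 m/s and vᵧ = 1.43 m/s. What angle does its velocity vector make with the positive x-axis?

θ = arctan(vᵧ/vₓ) = arctan(1.43/6.81) = 11.86°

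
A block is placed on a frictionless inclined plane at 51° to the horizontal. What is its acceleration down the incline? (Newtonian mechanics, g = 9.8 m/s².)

a = g sin(θ) = 9.8 × sin(51°) = 9.8 × 0.7771 = 7.62 m/s²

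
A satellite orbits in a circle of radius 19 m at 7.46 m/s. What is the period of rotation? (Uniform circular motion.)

T = 2πr/v = 2π×19/7.46 = 16.0 s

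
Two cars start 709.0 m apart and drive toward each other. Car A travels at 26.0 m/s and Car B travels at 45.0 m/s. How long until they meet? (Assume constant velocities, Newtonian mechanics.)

Combined speed: v_combined = 26.0 + 45.0 = 71.0 m/s
Time to meet: t = d/v_combined = 709.0/71.0 = 9.99 s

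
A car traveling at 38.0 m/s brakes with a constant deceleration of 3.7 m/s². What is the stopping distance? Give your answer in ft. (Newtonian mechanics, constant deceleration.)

d = v₀² / (2a) = 38.0² / (2 × 3.7) = 1444.0 / 7.4 = 195.135 m
d = 195.135 m / 0.3048 = 640.2 ft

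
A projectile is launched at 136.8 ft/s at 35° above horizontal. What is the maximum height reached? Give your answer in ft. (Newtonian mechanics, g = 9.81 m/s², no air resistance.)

v₀ = 136.8 ft/s × 0.3048 = 41.6966 m/s
H = v₀² × sin²(θ) / (2g) = 41.6966² × sin(35°)² / (2 × 9.81) = 1738.61 × 0.32899 / 19.62 = 29.1532 m
H = 29.1532 m / 0.3048 = 95.65 ft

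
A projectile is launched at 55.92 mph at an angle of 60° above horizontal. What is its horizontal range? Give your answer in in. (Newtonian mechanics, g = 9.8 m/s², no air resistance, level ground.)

v₀ = 55.92 mph × 0.44704 = 24.9985 m/s
R = v₀² × sin(2θ) / g = 24.9985² × sin(2 × 60°) / 9.8 = 624.925 × 0.866025 / 9.8 = 55.2246 m
R = 55.2246 m / 0.0254 = 2174 in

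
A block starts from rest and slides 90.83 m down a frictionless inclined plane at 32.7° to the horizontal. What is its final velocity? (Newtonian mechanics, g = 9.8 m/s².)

a = g sin(θ) = 9.8 × sin(32.7°) = 5.2944 m/s²
v = √(2ad) = √(2 × 5.2944 × 90.83) = 31.01 m/s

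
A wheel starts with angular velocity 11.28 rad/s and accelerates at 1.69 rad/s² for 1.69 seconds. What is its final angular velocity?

ω = ω₀ + αt = 11.28 + 1.69 × 1.69 = 14.14 rad/s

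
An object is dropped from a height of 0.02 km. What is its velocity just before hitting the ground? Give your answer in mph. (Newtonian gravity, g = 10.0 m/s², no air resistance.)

h = 0.02 km × 1000.0 = 20.0 m
v = √(2gh) = √(2 × 10.0 × 20.0) = 20.0 m/s
v = 20.0 m/s / 0.44704 = 44.74 mph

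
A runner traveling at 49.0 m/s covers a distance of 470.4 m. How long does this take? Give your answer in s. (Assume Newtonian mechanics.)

t = d / v = 470.4 / 49.0 = 9.6 s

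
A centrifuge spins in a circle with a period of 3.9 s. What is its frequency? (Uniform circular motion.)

f = 1/T = 1/3.9 = 0.2564 Hz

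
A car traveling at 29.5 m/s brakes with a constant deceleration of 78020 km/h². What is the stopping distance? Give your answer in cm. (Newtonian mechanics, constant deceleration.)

a = 78020 km/h² × 7.716049382716049e-05 = 6.02006 m/s²
d = v₀² / (2a) = 29.5² / (2 × 6.02006) = 870.25 / 12.0401 = 72.2793 m
d = 72.2793 m / 0.01 = 7228 cm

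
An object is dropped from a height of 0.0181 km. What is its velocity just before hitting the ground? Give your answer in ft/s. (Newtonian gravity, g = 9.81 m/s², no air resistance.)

h = 0.0181 km × 1000.0 = 18.1 m
v = √(2gh) = √(2 × 9.81 × 18.1) = 18.8447 m/s
v = 18.8447 m/s / 0.3048 = 61.83 ft/s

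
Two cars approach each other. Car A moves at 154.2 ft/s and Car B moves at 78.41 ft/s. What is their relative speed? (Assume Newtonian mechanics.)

v_rel = v_A + v_B = 154.2 + 78.41 = 232.61 ft/s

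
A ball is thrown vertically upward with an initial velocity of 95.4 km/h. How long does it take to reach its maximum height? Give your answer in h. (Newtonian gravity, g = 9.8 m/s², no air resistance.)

v₀ = 95.4 km/h × 0.2777777777777778 = 26.5 m/s
t_up = v₀ / g = 26.5 / 9.8 = 2.70408 s
t_up = 2.70408 s / 3600.0 = 0.0007511 h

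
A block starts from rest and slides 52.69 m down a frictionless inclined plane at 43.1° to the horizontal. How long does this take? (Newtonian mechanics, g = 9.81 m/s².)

a = g sin(θ) = 9.81 × sin(43.1°) = 6.7029 m/s²
t = √(2d/a) = √(2 × 52.69 / 6.7029) = 3.97 s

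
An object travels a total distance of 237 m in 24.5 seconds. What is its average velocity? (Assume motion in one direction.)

v_avg = Δd / Δt = 237 / 24.5 = 9.67 m/s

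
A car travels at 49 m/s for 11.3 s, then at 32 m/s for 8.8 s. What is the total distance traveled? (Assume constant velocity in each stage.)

d₁ = v₁t₁ = 49 × 11.3 = 553.7 m
d₂ = v₂t₂ = 32 × 8.8 = 281.6 m
d_total = 553.7 + 281.6 = 835.3 m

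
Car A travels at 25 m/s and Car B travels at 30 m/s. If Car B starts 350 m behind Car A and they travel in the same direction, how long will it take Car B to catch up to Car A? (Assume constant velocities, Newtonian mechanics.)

Relative speed: v_rel = 30 - 25 = 5 m/s
Time to catch: t = d₀/v_rel = 350/5 = 70.0 s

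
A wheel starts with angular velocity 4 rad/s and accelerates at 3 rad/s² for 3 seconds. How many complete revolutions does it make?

θ = ω₀t + ½αt² = 4×3 + ½×3×3² = 25.5 rad
Total revolutions = θ/(2π) = 25.5/(2π) = 4.06
Complete revolutions = ⌊4.06⌋ = 4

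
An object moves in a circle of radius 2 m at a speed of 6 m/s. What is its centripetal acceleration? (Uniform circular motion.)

a_c = v²/r = 6²/2 = 36/2 = 18.0 m/s²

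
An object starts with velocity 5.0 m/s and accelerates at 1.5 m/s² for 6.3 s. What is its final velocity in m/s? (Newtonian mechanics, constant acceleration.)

v = v₀ + a × t = 5.0 + 1.5 × 6.3 = 14.45 m/s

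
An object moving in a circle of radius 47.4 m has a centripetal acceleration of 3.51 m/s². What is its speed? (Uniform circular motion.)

v = √(a_c × r) = √(3.51 × 47.4) = 12.9 m/s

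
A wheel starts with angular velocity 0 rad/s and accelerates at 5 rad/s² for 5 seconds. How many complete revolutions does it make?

θ = ω₀t + ½αt² = 0×5 + ½×5×5² = 62.5 rad
Total revolutions = θ/(2π) = 62.5/(2π) = 9.95
Complete revolutions = ⌊9.95⌋ = 9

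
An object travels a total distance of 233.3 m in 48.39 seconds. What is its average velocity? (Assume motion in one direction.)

v_avg = Δd / Δt = 233.3 / 48.39 = 4.82 m/s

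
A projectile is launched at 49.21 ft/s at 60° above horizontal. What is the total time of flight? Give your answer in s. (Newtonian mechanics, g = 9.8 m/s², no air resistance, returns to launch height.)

v₀ = 49.21 ft/s × 0.3048 = 14.9992 m/s
T = 2 × v₀ × sin(θ) / g = 2 × 14.9992 × sin(60°) / 9.8 = 2 × 14.9992 × 0.866025 / 9.8 = 2.651 s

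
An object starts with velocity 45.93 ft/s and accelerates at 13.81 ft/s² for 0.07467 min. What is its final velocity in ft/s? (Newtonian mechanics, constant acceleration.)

v₀ = 45.93 ft/s × 0.3048 = 13.9995 m/s
a = 13.81 ft/s² × 0.3048 = 4.20929 m/s²
t = 0.07467 min × 60.0 = 4.4802 s
v = v₀ + a × t = 13.9995 + 4.20929 × 4.4802 = 32.858 m/s
v = 32.858 m/s / 0.3048 = 107.8 ft/s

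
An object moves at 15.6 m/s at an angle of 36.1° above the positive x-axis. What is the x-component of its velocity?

vₓ = v cos(θ) = 15.6 × cos(36.1°) = 12.6 m/s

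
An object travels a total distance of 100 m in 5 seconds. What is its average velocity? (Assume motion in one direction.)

v_avg = Δd / Δt = 100 / 5 = 20.0 m/s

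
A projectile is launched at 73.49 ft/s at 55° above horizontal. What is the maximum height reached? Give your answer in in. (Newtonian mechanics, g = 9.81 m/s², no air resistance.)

v₀ = 73.49 ft/s × 0.3048 = 22.3998 m/s
H = v₀² × sin²(θ) / (2g) = 22.3998² × sin(55°)² / (2 × 9.81) = 501.751 × 0.67101 / 19.62 = 17.16 m
H = 17.16 m / 0.0254 = 675.6 in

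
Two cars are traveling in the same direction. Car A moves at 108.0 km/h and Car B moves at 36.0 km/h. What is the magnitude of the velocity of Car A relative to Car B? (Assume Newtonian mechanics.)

v_rel = |v_A - v_B| = |108.0 - 36.0| = 72.0 km/h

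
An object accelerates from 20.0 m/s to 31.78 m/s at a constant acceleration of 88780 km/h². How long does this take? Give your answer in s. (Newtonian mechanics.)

a = 88780 km/h² × 7.716049382716049e-05 = 6.85031 m/s²
t = (v - v₀) / a = (31.78 - 20.0) / 6.85031 = 1.72 s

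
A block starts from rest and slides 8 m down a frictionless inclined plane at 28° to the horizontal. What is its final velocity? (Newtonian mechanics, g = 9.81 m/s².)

a = g sin(θ) = 9.81 × sin(28°) = 4.6055 m/s²
v = √(2ad) = √(2 × 4.6055 × 8) = 8.58 m/s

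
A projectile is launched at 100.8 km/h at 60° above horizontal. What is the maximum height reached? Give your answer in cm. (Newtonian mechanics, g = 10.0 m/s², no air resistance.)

v₀ = 100.8 km/h × 0.2777777777777778 = 28.0 m/s
H = v₀² × sin²(θ) / (2g) = 28.0² × sin(60°)² / (2 × 10.0) = 784.0 × 0.75 / 20.0 = 29.4 m
H = 29.4 m / 0.01 = 2940 cm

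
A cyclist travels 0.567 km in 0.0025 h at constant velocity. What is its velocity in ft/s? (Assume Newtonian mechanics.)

d = 0.567 km × 1000.0 = 567.0 m
t = 0.0025 h × 3600.0 = 9.0 s
v = d / t = 567.0 / 9.0 = 63.0 m/s
v = 63.0 m/s / 0.3048 = 206.7 ft/s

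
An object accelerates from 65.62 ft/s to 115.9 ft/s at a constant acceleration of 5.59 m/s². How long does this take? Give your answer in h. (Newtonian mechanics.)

v₀ = 65.62 ft/s × 0.3048 = 20.001 m/s
v = 115.9 ft/s × 0.3048 = 35.3263 m/s
t = (v - v₀) / a = (35.3263 - 20.001) / 5.59 = 2.74156 s
t = 2.74156 s / 3600.0 = 0.0007615 h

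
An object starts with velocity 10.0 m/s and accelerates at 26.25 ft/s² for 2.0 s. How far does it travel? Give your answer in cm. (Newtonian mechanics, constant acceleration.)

a = 26.25 ft/s² × 0.3048 = 8.001 m/s²
d = v₀ × t + ½ × a × t² = 10.0 × 2.0 + 0.5 × 8.001 × 2.0² = 36.002 m
d = 36.002 m / 0.01 = 3600 cm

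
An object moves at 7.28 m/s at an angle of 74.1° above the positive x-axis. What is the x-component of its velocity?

vₓ = v cos(θ) = 7.28 × cos(74.1°) = 1.99 m/s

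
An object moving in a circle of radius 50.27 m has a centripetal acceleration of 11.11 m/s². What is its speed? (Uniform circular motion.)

v = √(a_c × r) = √(11.11 × 50.27) = 23.63 m/s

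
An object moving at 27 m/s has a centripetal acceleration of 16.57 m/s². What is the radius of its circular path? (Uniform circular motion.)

r = v²/a_c = 27²/16.57 = 44.0 m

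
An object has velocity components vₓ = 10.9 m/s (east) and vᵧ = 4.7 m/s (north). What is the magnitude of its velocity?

|v| = √(vₓ² + vᵧ²) = √(10.9² + 4.7²) = √(140.9) = 11.87 m/s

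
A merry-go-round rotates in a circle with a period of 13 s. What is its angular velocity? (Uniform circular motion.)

ω = 2π/T = 2π/13 = 0.4833 rad/s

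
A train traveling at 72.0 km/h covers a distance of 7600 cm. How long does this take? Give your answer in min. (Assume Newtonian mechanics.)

d = 7600 cm × 0.01 = 76.0 m
v = 72.0 km/h × 0.2777777777777778 = 20.0 m/s
t = d / v = 76.0 / 20.0 = 3.8 s
t = 3.8 s / 60.0 = 0.06333 min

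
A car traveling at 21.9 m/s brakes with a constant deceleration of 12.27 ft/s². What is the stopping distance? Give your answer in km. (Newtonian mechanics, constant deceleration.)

a = 12.27 ft/s² × 0.3048 = 3.7399 m/s²
d = v₀² / (2a) = 21.9² / (2 × 3.7399) = 479.61 / 7.4798 = 64.1207 m
d = 64.1207 m / 1000.0 = 0.06412 km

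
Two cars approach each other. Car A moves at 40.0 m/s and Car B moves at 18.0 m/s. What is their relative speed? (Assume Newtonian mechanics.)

v_rel = v_A + v_B = 40.0 + 18.0 = 58.0 m/s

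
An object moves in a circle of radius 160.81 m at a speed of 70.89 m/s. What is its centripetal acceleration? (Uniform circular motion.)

a_c = v²/r = 70.89²/160.81 = 5025.3921/160.81 = 31.25 m/s²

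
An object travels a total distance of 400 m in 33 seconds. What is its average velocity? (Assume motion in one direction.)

v_avg = Δd / Δt = 400 / 33 = 12.12 m/s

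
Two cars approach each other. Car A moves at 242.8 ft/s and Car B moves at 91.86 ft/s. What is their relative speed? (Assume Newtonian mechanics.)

v_rel = v_A + v_B = 242.8 + 91.86 = 334.66 ft/s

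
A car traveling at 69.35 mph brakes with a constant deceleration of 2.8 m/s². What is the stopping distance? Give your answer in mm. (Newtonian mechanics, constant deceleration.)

v₀ = 69.35 mph × 0.44704 = 31.0022 m/s
d = v₀² / (2a) = 31.0022² / (2 × 2.8) = 961.136 / 5.6 = 171.631 m
d = 171.631 m / 0.001 = 171600 mm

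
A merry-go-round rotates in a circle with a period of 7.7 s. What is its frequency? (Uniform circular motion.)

f = 1/T = 1/7.7 = 0.1299 Hz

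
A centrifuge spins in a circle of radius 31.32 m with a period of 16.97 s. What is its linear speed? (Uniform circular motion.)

v = 2πr/T = 2π×31.32/16.97 = 11.6 m/s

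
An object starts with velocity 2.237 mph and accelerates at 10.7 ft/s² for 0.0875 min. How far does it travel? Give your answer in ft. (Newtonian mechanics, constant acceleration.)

v₀ = 2.237 mph × 0.44704 = 1.00003 m/s
a = 10.7 ft/s² × 0.3048 = 3.26136 m/s²
t = 0.0875 min × 60.0 = 5.25 s
d = v₀ × t + ½ × a × t² = 1.00003 × 5.25 + 0.5 × 3.26136 × 5.25² = 50.1958 m
d = 50.1958 m / 0.3048 = 164.7 ft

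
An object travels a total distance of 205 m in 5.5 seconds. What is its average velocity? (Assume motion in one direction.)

v_avg = Δd / Δt = 205 / 5.5 = 37.27 m/s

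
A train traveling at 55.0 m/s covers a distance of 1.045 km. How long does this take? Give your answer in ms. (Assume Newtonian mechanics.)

d = 1.045 km × 1000.0 = 1045.0 m
t = d / v = 1045.0 / 55.0 = 19.0 s
t = 19.0 s / 0.001 = 19000 ms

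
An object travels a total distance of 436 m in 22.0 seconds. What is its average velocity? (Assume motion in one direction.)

v_avg = Δd / Δt = 436 / 22.0 = 19.82 m/s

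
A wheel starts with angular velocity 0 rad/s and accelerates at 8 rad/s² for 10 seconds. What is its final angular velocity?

ω = ω₀ + αt = 0 + 8 × 10 = 80 rad/s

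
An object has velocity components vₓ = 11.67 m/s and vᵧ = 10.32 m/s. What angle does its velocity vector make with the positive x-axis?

θ = arctan(vᵧ/vₓ) = arctan(10.32/11.67) = 41.49°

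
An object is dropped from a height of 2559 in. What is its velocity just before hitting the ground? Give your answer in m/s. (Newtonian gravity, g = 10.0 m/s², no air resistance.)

h = 2559 in × 0.0254 = 64.9986 m
v = √(2gh) = √(2 × 10.0 × 64.9986) = 36.06 m/s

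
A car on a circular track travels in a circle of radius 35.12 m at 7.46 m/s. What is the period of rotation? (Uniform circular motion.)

T = 2πr/v = 2π×35.12/7.46 = 29.58 s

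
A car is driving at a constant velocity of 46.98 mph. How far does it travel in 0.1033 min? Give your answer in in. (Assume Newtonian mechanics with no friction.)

v = 46.98 mph × 0.44704 = 21.0019 m/s
t = 0.1033 min × 60.0 = 6.198 s
d = v × t = 21.0019 × 6.198 = 130.17 m
d = 130.17 m / 0.0254 = 5125 in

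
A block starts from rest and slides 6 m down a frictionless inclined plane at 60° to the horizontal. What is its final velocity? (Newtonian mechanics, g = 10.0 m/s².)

a = g sin(θ) = 10.0 × sin(60°) = 8.6603 m/s²
v = √(2ad) = √(2 × 8.6603 × 6) = 10.19 m/s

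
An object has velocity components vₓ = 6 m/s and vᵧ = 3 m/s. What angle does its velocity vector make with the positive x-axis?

θ = arctan(vᵧ/vₓ) = arctan(3/6) = 26.57°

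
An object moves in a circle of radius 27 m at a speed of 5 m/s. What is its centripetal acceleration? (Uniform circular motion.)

a_c = v²/r = 5²/27 = 25/27 = 0.93 m/s²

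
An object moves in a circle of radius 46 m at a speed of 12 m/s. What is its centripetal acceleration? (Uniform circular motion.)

a_c = v²/r = 12²/46 = 144/46 = 3.13 m/s²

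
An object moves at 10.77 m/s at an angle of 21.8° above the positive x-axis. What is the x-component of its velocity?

vₓ = v cos(θ) = 10.77 × cos(21.8°) = 10.0 m/s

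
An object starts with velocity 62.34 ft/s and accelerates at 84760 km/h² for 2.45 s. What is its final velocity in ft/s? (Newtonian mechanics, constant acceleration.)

v₀ = 62.34 ft/s × 0.3048 = 19.0012 m/s
a = 84760 km/h² × 7.716049382716049e-05 = 6.54012 m/s²
v = v₀ + a × t = 19.0012 + 6.54012 × 2.45 = 35.0245 m/s
v = 35.0245 m/s / 0.3048 = 114.9 ft/s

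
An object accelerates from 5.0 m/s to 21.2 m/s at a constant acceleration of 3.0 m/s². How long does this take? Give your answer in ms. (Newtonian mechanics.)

t = (v - v₀) / a = (21.2 - 5.0) / 3.0 = 5.4 s
t = 5.4 s / 0.001 = 5400 ms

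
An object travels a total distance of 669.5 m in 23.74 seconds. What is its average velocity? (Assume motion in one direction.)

v_avg = Δd / Δt = 669.5 / 23.74 = 28.2 m/s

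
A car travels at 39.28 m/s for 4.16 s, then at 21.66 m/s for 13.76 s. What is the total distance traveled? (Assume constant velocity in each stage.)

d₁ = v₁t₁ = 39.28 × 4.16 = 163.4048 m
d₂ = v₂t₂ = 21.66 × 13.76 = 298.0416 m
d_total = 163.4048 + 298.0416 = 461.45 m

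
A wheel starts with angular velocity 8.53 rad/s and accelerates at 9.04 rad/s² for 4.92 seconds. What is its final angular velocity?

ω = ω₀ + αt = 8.53 + 9.04 × 4.92 = 53.01 rad/s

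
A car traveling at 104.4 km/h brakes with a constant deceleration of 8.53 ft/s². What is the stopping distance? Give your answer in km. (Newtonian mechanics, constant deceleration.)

v₀ = 104.4 km/h × 0.2777777777777778 = 29.0 m/s
a = 8.53 ft/s² × 0.3048 = 2.59994 m/s²
d = v₀² / (2a) = 29.0² / (2 × 2.59994) = 841.0 / 5.19988 = 161.735 m
d = 161.735 m / 1000.0 = 0.1617 km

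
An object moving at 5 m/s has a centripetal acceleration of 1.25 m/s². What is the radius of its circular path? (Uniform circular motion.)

r = v²/a_c = 5²/1.25 = 20.0 m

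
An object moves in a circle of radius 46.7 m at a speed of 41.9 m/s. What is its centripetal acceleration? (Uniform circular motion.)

a_c = v²/r = 41.9²/46.7 = 1755.61/46.7 = 37.59 m/s²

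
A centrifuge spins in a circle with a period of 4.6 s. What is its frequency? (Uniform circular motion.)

f = 1/T = 1/4.6 = 0.2174 Hz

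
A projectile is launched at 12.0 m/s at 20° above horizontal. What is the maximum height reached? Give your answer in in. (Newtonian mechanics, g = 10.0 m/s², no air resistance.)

H = v₀² × sin²(θ) / (2g) = 12.0² × sin(20°)² / (2 × 10.0) = 144.0 × 0.116978 / 20.0 = 0.842242 m
H = 0.842242 m / 0.0254 = 33.16 in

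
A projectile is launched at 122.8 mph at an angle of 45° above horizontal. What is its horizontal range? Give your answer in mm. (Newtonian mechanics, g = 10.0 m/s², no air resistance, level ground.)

v₀ = 122.8 mph × 0.44704 = 54.8965 m/s
R = v₀² × sin(2θ) / g = 54.8965² × sin(2 × 45°) / 10.0 = 3013.63 × 1.0 / 10.0 = 301.363 m
R = 301.363 m / 0.001 = 301400 mm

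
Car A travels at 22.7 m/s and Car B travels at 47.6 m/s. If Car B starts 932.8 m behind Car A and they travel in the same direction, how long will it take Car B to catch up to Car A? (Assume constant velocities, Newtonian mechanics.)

Relative speed: v_rel = 47.6 - 22.7 = 24.9 m/s
Time to catch: t = d₀/v_rel = 932.8/24.9 = 37.46 s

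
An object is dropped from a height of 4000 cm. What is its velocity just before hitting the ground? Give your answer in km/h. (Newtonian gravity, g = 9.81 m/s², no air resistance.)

h = 4000 cm × 0.01 = 40.0 m
v = √(2gh) = √(2 × 9.81 × 40.0) = 28.0143 m/s
v = 28.0143 m/s / 0.2777777777777778 = 100.9 km/h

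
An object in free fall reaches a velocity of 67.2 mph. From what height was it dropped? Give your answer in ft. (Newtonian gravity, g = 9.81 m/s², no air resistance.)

v = 67.2 mph × 0.44704 = 30.0411 m/s
h = v² / (2g) = 30.0411² / (2 × 9.81) = 45.9973 m
h = 45.9973 m / 0.3048 = 150.9 ft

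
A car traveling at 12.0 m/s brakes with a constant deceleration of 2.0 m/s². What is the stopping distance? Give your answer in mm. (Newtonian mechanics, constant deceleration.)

d = v₀² / (2a) = 12.0² / (2 × 2.0) = 144.0 / 4.0 = 36.0 m
d = 36.0 m / 0.001 = 36000 mm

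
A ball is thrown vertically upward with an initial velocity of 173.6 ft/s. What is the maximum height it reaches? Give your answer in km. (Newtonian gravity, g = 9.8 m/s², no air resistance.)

v₀ = 173.6 ft/s × 0.3048 = 52.9133 m/s
h_max = v₀² / (2g) = 52.9133² / (2 × 9.8) = 2799.82 / 19.6 = 142.848 m
h_max = 142.848 m / 1000.0 = 0.1428 km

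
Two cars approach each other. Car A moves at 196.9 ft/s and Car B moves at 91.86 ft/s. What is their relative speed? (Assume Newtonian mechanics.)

v_rel = v_A + v_B = 196.9 + 91.86 = 288.76 ft/s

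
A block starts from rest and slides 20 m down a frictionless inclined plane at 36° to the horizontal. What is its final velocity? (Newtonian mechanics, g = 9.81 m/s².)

a = g sin(θ) = 9.81 × sin(36°) = 5.7662 m/s²
v = √(2ad) = √(2 × 5.7662 × 20) = 15.19 m/s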